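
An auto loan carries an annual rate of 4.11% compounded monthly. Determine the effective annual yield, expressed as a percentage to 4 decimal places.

4.1883%

EAR = (1 + 0.0411/12)^12 − 1.
= (1 + 0.003425)^12 − 1 = 1.041883 − 1 = 4.1883%.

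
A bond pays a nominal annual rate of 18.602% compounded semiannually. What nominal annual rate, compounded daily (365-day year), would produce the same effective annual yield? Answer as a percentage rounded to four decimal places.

EAR = (1 + 0.18602/2)^2 − 1 = 0.194671.
Solve (1 + r/365)^365 = 1.194671: r/365 = 1.194671^(1/365) − 1 = 0.000487, so r = 0.177914 = 17.7914%.

17.7914%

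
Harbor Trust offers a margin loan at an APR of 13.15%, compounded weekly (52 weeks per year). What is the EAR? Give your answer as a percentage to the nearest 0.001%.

14.035%

EAR = (1 + 0.1315/52)^52 − 1.
= (1 + 0.002529)^52 − 1 = 1.140349 − 1 = 14.035%.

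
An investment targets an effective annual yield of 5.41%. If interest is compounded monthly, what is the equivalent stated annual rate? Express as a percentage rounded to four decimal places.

(1 + r/12)^12 − 1 = 0.0541, so 1 + r/12 = 1.0541^(1/12).
r/12 = 0.004400, so r = 0.052803 = 5.2803%.

5.2803%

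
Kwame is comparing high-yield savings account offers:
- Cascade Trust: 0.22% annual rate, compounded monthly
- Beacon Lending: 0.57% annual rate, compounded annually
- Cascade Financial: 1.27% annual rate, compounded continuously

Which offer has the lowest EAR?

Cascade Trust

Cascade Trust: (1 + 0.0022/12)^12 − 1 = 0.220%
Beacon Lending: compounded annually, EAR = 0.570%
Cascade Financial: e^0.0127 − 1 = 1.278%
The lowest effective annual rate is Cascade Trust at 0.220%.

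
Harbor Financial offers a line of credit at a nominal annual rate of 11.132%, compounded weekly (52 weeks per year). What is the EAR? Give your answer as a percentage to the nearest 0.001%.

EAR = (1 + 0.11132/52)^52 − 1.
= (1 + 0.002141)^52 − 1 = 1.117620 − 1 = 11.762%.

11.762%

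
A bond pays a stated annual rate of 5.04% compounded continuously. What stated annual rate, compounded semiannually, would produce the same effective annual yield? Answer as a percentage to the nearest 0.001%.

EAR under continuous compounding: e^0.0504 − 1 = 0.051692.
Solve (1 + r/2)^2 = 1.051692: r/2 = 1.051692^(1/2) − 1 = 0.025520, so r = 0.051040 = 5.104%.

5.104%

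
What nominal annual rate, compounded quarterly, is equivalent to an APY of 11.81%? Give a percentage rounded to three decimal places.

(1 + r/4)^4 − 1 = 0.1181, so 1 + r/4 = 1.1181^(1/4).
r/4 = 0.028301, so r = 0.113203 = 11.320%.

11.320%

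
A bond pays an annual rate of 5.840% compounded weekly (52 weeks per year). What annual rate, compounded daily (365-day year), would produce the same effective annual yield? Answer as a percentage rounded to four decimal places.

EAR = (1 + 0.05840/52)^52 − 1 = 0.060104.
Solve (1 + r/365)^365 = 1.060104: r/365 = 1.060104^(1/365) − 1 = 0.000160, so r = 0.058372 = 5.8372%.

5.8372%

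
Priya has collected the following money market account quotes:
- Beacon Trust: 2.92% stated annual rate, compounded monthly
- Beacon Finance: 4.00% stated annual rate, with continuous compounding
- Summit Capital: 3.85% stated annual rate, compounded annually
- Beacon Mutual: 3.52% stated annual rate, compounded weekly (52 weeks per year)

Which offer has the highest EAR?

Beacon Trust: (1 + 0.0292/12)^12 − 1 = 2.959%
Beacon Finance: e^0.0400 − 1 = 4.081%
Summit Capital: compounded annually, EAR = 3.850%
Beacon Mutual: (1 + 0.0352/52)^52 − 1 = 3.581%
The highest effective annual rate is Beacon Finance at 4.081%.

Beacon Finance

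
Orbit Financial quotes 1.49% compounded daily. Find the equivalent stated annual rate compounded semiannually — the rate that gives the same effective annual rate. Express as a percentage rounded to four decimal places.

EAR = (1 + 0.0149/365)^365 − 1 = 0.015011.
Solve (1 + r/2)^2 = 1.015011: r/2 = 1.015011^(1/2) − 1 = 0.007478, so r = 0.014955 = 1.4955%.

1.4955%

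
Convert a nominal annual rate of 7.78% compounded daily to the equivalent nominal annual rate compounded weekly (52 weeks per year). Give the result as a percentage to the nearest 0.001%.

EAR = (1 + 0.0778/365)^365 − 1 = 0.080897.
Solve (1 + r/52)^52 = 1.080897: r/52 = 1.080897^(1/52) − 1 = 0.001497, so r = 0.077850 = 7.785%.

7.785%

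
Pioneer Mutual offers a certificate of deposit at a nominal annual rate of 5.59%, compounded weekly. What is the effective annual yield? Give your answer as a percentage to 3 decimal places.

5.746%

EAR = (1 + 0.0559/52)^52 − 1.
= 1.057460 − 1 = 5.746%.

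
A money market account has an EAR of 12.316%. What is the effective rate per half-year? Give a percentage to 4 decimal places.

The per-half-year rate i satisfies (1 + i)^2 = 1 + 0.12316.
i = 1.12316^(1/2) − 1 = 0.0597924 = 5.9792%.

5.9792%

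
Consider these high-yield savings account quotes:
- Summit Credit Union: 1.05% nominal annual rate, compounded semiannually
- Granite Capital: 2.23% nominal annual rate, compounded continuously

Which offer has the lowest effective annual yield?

Summit Credit Union

Summit Credit Union: (1 + 0.0105/2)^2 − 1 = 1.053%
Granite Capital: e^0.0223 − 1 = 2.255%
The lowest effective annual rate is Summit Credit Union at 1.053%.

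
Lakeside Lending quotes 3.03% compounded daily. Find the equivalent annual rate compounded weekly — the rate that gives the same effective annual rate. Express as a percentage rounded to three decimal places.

EAR = (1 + 0.0303/365)^365 − 1 = 0.030762.
Solve (1 + r/52)^52 = 1.030762: r/52 = 1.030762^(1/52) − 1 = 0.000583, so r = 0.030308 = 3.031%.

3.031%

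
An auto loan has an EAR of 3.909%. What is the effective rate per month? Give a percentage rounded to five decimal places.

0.32006%

The per-month rate i satisfies (1 + i)^12 = 1 + 0.03909.
i = 1.03909^(1/12) − 1 = 0.0032006 = 0.32006%.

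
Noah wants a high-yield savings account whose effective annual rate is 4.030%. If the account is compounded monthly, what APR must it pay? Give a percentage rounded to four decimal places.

(1 + r/12)^12 − 1 = 0.04030, so 1 + r/12 = 1.04030^(1/12).
r/12 = 0.003298, so r = 0.039574 = 3.9574%.

3.9574%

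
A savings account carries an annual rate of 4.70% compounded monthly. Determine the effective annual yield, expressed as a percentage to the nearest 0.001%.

4.803%

EAR = (1 + 0.0470/12)^12 − 1.
= 1.048026 − 1 = 4.803%.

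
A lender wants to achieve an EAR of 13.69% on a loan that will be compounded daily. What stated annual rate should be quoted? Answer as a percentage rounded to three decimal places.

12.833%

(1 + r/365)^365 − 1 = 0.1369, so 1 + r/365 = 1.1369^(1/365).
r/365 = 0.000352, so r = 0.128328 = 12.833%.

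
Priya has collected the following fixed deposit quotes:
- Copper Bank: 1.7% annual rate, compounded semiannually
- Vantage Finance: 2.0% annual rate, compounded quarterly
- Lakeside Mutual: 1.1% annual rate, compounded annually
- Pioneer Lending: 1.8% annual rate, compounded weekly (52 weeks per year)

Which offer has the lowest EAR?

Copper Bank: (1 + 0.017/2)^2 − 1 = 1.707%
Vantage Finance: (1 + 0.020/4)^4 − 1 = 2.015%
Lakeside Mutual: compounded annually, EAR = 1.100%
Pioneer Lending: (1 + 0.018/52)^52 − 1 = 1.816%
The lowest effective annual rate is Lakeside Mutual at 1.100%.

Lakeside Mutual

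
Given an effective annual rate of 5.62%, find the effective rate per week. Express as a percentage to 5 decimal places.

The per-week rate i satisfies (1 + i)^52 = 1 + 0.0562.
i = 1.0562^(1/52) − 1 = 0.0010520 = 0.10520%.

0.10520%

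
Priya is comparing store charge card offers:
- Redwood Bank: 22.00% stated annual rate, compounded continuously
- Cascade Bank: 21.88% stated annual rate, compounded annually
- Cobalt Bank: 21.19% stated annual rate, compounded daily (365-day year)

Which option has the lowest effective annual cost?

Redwood Bank: e^0.2200 − 1 = 24.608%
Cascade Bank: compounded annually, EAR = 21.880%
Cobalt Bank: (1 + 0.2119/365)^365 − 1 = 23.595%
The lowest effective annual rate is Cascade Bank at 21.880%.

Cascade Bank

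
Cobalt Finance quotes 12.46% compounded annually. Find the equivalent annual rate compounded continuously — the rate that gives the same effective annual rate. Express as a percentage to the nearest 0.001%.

11.743%

Compounded annually, EAR = nominal = 0.124600.
Equivalent continuous rate: r = ln(1 + 0.124600) = 0.117427 = 11.743%.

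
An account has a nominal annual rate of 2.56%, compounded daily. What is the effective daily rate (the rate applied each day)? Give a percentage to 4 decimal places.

With a nominal annual rate compounded daily, the periodic rate is the nominal rate divided by 365.
i = 0.0256 / 365 = 0.0000701 = 0.0070%.

0.0070%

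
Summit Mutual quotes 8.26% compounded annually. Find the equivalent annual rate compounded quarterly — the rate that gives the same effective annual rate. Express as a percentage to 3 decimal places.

8.016%

Compounded annually, EAR = nominal = 0.082600.
Solve (1 + r/4)^4 = 1.082600: r/4 = 1.082600^(1/4) − 1 = 0.020040, so r = 0.080158 = 8.016%.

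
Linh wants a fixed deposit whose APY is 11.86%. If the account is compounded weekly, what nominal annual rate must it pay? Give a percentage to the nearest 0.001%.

(1 + r/52)^52 − 1 = 0.1186, so 1 + r/52 = 1.1186^(1/52).
r/52 = 0.002158, so r = 0.112199 = 11.220%.

11.220%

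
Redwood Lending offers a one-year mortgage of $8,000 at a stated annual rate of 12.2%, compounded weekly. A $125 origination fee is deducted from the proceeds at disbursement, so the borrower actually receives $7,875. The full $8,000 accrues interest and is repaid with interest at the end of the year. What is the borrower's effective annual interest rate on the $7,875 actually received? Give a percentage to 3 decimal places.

14.752%

Amount owed after one year: 8,000 × (1 + 0.122/52)^52 = 8,000 × 1.129593 = $9,036.74.
Effective rate on net proceeds: 9,036.74 / 7,875 − 1 = 0.147523 = 14.752%.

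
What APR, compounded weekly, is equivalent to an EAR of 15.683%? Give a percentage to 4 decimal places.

(1 + r/52)^52 − 1 = 0.15683, so 1 + r/52 = 1.15683^(1/52).
r/52 = 0.002806, so r = 0.145888 = 14.5888%.

14.5888%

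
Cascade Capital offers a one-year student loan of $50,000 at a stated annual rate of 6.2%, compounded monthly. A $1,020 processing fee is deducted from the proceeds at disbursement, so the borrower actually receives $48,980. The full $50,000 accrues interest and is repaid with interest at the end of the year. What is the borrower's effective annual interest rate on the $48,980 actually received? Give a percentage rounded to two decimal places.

Amount owed after one year: 50,000 × (1 + 0.062/12)^12 = 50,000 × 1.063793 = $53,189.63.
Effective rate on net proceeds: 53,189.63 / 48,980 − 1 = 0.085946 = 8.59%.

8.59%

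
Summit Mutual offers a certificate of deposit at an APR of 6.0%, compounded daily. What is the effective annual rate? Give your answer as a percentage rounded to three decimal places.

6.183%

EAR = (1 + 0.060/365)^365 − 1.
= (1 + 0.000164)^365 − 1 = 1.061831 − 1 = 6.183%.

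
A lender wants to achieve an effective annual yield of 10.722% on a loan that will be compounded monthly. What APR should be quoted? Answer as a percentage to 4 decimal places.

(1 + r/12)^12 − 1 = 0.10722, so 1 + r/12 = 1.10722^(1/12).
r/12 = 0.008524, so r = 0.102286 = 10.2286%.

10.2286%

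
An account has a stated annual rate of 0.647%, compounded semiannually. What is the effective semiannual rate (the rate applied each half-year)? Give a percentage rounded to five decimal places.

0.32350%

With a nominal annual rate compounded semiannually, the periodic rate is the nominal rate divided by 2.
i = 0.00647 / 2 = 0.0032350 = 0.32350%.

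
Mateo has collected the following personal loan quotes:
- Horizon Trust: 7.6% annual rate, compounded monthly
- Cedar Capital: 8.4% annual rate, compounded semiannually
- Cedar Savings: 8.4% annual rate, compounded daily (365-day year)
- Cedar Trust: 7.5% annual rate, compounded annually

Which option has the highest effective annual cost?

Cedar Savings

Horizon Trust: (1 + 0.076/12)^12 − 1 = 7.870%
Cedar Capital: (1 + 0.084/2)^2 − 1 = 8.576%
Cedar Savings: (1 + 0.084/365)^365 − 1 = 8.762%
Cedar Trust: compounded annually, EAR = 7.500%
The highest effective annual rate is Cedar Savings at 8.762%.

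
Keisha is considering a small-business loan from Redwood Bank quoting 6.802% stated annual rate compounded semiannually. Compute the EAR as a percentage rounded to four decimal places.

6.9177%

EAR = (1 + 0.06802/2)^2 − 1.
= (1 + 0.034010)^2 − 1 = 1.069177 − 1 = 6.9177%.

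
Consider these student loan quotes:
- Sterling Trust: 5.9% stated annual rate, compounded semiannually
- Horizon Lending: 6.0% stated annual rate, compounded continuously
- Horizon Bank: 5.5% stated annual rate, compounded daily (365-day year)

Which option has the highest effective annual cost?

Sterling Trust: (1 + 0.059/2)^2 − 1 = 5.987%
Horizon Lending: e^0.060 − 1 = 6.184%
Horizon Bank: (1 + 0.055/365)^365 − 1 = 5.654%
The highest effective annual rate is Horizon Lending at 6.184%.

Horizon Lending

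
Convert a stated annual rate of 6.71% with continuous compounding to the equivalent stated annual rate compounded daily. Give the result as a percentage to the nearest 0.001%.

EAR under continuous compounding: e^0.0671 − 1 = 0.069402.
Solve (1 + r/365)^365 = 1.069402: r/365 = 1.069402^(1/365) − 1 = 0.000184, so r = 0.067106 = 6.711%.

6.711%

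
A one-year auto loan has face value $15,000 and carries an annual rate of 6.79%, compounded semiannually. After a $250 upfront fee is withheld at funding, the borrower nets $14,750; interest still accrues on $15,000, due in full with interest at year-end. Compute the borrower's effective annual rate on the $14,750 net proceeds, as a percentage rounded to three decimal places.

Amount owed after one year: 15,000 × (1 + 0.0679/2)^2 = 15,000 × 1.069053 = $16,035.79.
Effective rate on net proceeds: 16,035.79 / 14,750 − 1 = 0.087172 = 8.717%.

8.717%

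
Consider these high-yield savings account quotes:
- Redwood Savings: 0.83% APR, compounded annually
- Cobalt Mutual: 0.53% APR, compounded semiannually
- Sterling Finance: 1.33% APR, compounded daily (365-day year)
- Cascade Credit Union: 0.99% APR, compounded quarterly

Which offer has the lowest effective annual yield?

Cobalt Mutual

Redwood Savings: compounded annually, EAR = 0.830%
Cobalt Mutual: (1 + 0.0053/2)^2 − 1 = 0.531%
Sterling Finance: (1 + 0.0133/365)^365 − 1 = 1.339%
Cascade Credit Union: (1 + 0.0099/4)^4 − 1 = 0.994%
The lowest effective annual rate is Cobalt Mutual at 0.531%.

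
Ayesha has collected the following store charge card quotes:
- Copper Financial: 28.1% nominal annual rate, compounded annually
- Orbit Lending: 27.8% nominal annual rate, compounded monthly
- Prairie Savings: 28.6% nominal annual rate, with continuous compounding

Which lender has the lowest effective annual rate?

Copper Financial

Copper Financial: compounded annually, EAR = 28.100%
Orbit Lending: (1 + 0.278/12)^12 − 1 = 31.631%
Prairie Savings: e^0.286 − 1 = 33.109%
The lowest effective annual rate is Copper Financial at 28.100%.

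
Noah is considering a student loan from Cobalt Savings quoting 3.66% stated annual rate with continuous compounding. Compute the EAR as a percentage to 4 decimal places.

With continuous compounding, EAR = e^0.0366 − 1.
e^0.0366 = 1.037278, so EAR = 0.037278 = 3.7278%.

3.7278%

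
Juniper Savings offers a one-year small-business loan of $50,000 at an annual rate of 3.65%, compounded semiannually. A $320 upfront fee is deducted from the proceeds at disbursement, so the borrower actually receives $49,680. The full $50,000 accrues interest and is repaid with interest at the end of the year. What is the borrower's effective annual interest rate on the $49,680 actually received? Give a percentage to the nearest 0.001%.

4.351%

Amount owed after one year: 50,000 × (1 + 0.0365/2)^2 = 50,000 × 1.036833 = $51,841.65.
Effective rate on net proceeds: 51,841.65 / 49,680 − 1 = 0.043512 = 4.351%.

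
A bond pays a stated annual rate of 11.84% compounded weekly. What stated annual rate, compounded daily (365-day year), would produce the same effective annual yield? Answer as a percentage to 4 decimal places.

EAR = (1 + 0.1184/52)^52 − 1 = 0.125543.
Solve (1 + r/365)^365 = 1.125543: r/365 = 1.125543^(1/365) − 1 = 0.000324, so r = 0.118285 = 11.8285%.

11.8285%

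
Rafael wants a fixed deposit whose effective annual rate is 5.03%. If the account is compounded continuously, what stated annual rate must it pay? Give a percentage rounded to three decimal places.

4.908%

Continuous: nominal r satisfies e^r − 1 = 0.0503.
r = ln(1 + 0.0503) = ln(1.0503) = 0.049076 = 4.908%.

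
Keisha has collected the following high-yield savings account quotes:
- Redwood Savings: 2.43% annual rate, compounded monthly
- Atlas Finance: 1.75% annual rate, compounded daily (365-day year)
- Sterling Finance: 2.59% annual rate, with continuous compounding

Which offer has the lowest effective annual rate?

Atlas Finance

Redwood Savings: (1 + 0.0243/12)^12 − 1 = 2.457%
Atlas Finance: (1 + 0.0175/365)^365 − 1 = 1.765%
Sterling Finance: e^0.0259 − 1 = 2.624%
The lowest effective annual rate is Atlas Finance at 1.765%.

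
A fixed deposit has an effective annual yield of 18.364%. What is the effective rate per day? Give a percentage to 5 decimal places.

0.04620%

The per-day rate i satisfies (1 + i)^365 = 1 + 0.18364.
i = 1.18364^(1/365) − 1 = 0.0004620 = 0.04620%.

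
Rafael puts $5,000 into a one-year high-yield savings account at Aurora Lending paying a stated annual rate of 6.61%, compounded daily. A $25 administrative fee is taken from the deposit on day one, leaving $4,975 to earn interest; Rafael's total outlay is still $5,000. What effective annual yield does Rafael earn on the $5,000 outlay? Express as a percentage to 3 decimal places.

6.299%

Value after one year: 4,975 × (1 + 0.0661/365)^365 = 4,975 × 1.068327 = $5,314.93.
Effective yield on the $5,000 outlay: 5,314.93 / 5,000 − 1 = 0.062986 = 6.299%.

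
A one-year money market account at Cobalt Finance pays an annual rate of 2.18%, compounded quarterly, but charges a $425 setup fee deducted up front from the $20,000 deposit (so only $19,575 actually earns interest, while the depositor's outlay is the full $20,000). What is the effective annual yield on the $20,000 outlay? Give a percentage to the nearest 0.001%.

Value after one year: 19,575 × (1 + 0.0218/4)^4 = 19,575 × 1.021979 = $20,005.24.
Effective yield on the $20,000 outlay: 20,005.24 / 20,000 − 1 = 0.000262 = 0.026%.

0.026%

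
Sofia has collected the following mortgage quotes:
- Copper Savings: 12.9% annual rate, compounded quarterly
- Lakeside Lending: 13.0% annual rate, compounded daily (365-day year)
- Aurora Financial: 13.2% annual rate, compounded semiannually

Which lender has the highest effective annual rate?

Copper Savings: (1 + 0.129/4)^4 − 1 = 13.538%
Lakeside Lending: (1 + 0.130/365)^365 − 1 = 13.880%
Aurora Financial: (1 + 0.132/2)^2 − 1 = 13.636%
The highest effective annual rate is Lakeside Lending at 13.880%.

Lakeside Lending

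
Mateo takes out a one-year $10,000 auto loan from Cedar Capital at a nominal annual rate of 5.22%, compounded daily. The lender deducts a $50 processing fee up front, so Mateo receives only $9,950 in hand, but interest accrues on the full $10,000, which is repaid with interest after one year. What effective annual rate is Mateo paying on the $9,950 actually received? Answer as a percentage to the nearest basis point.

5.89%

Amount owed after one year: 10,000 × (1 + 0.0522/365)^365 = 10,000 × 1.053583 = $10,535.83.
Effective rate on net proceeds: 10,535.83 / 9,950 − 1 = 0.058877 = 5.89%.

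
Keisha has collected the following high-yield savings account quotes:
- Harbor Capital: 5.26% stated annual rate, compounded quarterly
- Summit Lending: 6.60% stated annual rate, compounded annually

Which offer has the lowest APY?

Harbor Capital

Harbor Capital: (1 + 0.0526/4)^4 − 1 = 5.365%
Summit Lending: compounded annually, EAR = 6.600%
The lowest effective annual rate is Harbor Capital at 5.365%.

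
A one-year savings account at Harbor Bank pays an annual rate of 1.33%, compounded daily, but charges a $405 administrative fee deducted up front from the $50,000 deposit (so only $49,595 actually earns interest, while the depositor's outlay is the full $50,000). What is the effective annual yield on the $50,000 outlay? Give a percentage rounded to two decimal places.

0.52%

Value after one year: 49,595 × (1 + 0.0133/365)^365 = 49,595 × 1.013389 = $50,259.01.
Effective yield on the $50,000 outlay: 50,259.01 / 50,000 − 1 = 0.005180 = 0.52%.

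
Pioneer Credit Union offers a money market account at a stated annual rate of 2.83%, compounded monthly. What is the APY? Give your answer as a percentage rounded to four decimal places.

2.8670%

EAR = (1 + 0.0283/12)^12 − 1.
= 1.028670 − 1 = 2.8670%.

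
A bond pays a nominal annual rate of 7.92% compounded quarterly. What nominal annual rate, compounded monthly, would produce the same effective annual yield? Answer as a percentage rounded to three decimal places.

EAR = (1 + 0.0792/4)^4 − 1 = 0.081583.
Solve (1 + r/12)^12 = 1.081583: r/12 = 1.081583^(1/12) − 1 = 0.006557, so r = 0.078683 = 7.868%.

7.868%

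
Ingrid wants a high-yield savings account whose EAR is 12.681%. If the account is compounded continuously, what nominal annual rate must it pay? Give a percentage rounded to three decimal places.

Continuous: nominal r satisfies e^r − 1 = 0.12681.
r = ln(1 + 0.12681) = ln(1.12681) = 0.119391 = 11.939%.

11.939%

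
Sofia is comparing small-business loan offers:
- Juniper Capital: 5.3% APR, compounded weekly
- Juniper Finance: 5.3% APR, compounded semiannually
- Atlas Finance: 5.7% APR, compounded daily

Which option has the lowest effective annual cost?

Juniper Capital: (1 + 0.053/52)^52 − 1 = 5.440%
Juniper Finance: (1 + 0.053/2)^2 − 1 = 5.370%
Atlas Finance: (1 + 0.057/365)^365 − 1 = 5.865%
The lowest effective annual rate is Juniper Finance at 5.370%.

Juniper Finance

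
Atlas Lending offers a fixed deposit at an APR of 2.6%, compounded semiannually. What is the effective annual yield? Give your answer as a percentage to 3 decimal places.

EAR = (1 + 0.026/2)^2 − 1.
= 1.026169 − 1 = 2.617%.

2.617%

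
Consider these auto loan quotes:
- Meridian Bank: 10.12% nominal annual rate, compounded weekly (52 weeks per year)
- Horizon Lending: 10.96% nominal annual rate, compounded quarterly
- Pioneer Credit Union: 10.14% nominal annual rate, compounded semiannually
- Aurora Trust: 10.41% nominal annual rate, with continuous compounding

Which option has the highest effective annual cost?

Meridian Bank: (1 + 0.1012/52)^52 − 1 = 10.639%
Horizon Lending: (1 + 0.1096/4)^4 − 1 = 11.419%
Pioneer Credit Union: (1 + 0.1014/2)^2 − 1 = 10.397%
Aurora Trust: e^0.1041 − 1 = 10.971%
The highest effective annual rate is Horizon Lending at 11.419%.

Horizon Lending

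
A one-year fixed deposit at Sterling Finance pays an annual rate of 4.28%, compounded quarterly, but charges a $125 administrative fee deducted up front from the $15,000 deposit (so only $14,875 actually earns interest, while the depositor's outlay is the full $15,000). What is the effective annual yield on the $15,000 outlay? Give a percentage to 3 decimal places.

3.480%

Value after one year: 14,875 × (1 + 0.0428/4)^4 = 14,875 × 1.043492 = $15,521.94.
Effective yield on the $15,000 outlay: 15,521.94 / 15,000 − 1 = 0.034796 = 3.480%.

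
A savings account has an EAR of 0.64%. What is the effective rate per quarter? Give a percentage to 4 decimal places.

0.1596%

The per-quarter rate i satisfies (1 + i)^4 = 1 + 0.0064.
i = 1.0064^(1/4) − 1 = 0.0015962 = 0.1596%.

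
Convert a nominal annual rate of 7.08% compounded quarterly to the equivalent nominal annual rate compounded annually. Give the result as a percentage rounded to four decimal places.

EAR = (1 + 0.0708/4)^4 − 1 = 0.072702.
Compounded annually, the equivalent nominal rate is the EAR itself: 7.2702%.

7.2702%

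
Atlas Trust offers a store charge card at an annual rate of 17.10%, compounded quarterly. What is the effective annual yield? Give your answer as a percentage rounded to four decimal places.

18.2281%

EAR = (1 + 0.1710/4)^4 − 1.
= (1 + 0.042750)^4 − 1 = 1.182281 − 1 = 18.2281%.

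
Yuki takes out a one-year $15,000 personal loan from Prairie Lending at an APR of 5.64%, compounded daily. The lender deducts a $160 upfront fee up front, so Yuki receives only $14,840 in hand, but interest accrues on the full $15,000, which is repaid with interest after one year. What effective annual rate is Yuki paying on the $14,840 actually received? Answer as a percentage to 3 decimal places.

6.942%

Amount owed after one year: 15,000 × (1 + 0.0564/365)^365 = 15,000 × 1.058016 = $15,870.24.
Effective rate on net proceeds: 15,870.24 / 14,840 − 1 = 0.069423 = 6.942%.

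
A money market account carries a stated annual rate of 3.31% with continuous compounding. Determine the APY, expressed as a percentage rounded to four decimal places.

With continuous compounding, EAR = e^0.0331 − 1.
e^0.0331 = 1.033654, so EAR = 0.033654 = 3.3654%.

3.3654%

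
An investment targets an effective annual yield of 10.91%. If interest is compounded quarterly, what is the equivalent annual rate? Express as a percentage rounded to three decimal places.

10.490%

(1 + r/4)^4 − 1 = 0.1091, so 1 + r/4 = 1.1091^(1/4).
r/4 = 0.026225, so r = 0.104901 = 10.490%.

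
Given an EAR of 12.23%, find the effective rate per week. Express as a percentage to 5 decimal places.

0.22213%

The per-week rate i satisfies (1 + i)^52 = 1 + 0.1223.
i = 1.1223^(1/52) − 1 = 0.0022213 = 0.22213%.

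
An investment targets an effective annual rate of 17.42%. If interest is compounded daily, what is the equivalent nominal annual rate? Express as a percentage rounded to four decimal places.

16.0622%

(1 + r/365)^365 − 1 = 0.1742, so 1 + r/365 = 1.1742^(1/365).
r/365 = 0.000440, so r = 0.160622 = 16.0622%.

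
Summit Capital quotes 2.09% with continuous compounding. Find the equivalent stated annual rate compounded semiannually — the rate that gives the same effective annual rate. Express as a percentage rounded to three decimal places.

EAR under continuous compounding: e^0.0209 − 1 = 0.021120.
Solve (1 + r/2)^2 = 1.021120: r/2 = 1.021120^(1/2) − 1 = 0.010505, so r = 0.021010 = 2.101%.

2.101%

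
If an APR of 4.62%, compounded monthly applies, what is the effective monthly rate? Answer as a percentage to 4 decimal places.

With a nominal annual rate compounded monthly, the periodic rate is the nominal rate divided by 12.
i = 0.0462 / 12 = 0.0038500 = 0.3850%.

0.3850%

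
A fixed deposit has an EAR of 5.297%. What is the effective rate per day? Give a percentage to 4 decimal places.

0.0141%

The per-day rate i satisfies (1 + i)^365 = 1 + 0.05297.
i = 1.05297^(1/365) − 1 = 0.0001414 = 0.0141%.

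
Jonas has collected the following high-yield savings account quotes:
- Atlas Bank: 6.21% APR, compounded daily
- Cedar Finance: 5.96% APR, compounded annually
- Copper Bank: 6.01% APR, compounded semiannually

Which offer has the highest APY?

Atlas Bank: (1 + 0.0621/365)^365 − 1 = 6.406%
Cedar Finance: compounded annually, EAR = 5.960%
Copper Bank: (1 + 0.0601/2)^2 − 1 = 6.100%
The highest effective annual rate is Atlas Bank at 6.406%.

Atlas Bank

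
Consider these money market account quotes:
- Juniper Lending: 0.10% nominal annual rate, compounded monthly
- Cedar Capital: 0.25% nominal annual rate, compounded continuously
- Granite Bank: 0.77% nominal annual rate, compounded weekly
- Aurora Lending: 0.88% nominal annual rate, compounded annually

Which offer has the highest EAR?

Aurora Lending

Juniper Lending: (1 + 0.0010/12)^12 − 1 = 0.100%
Cedar Capital: e^0.0025 − 1 = 0.250%
Granite Bank: (1 + 0.0077/52)^52 − 1 = 0.773%
Aurora Lending: compounded annually, EAR = 0.880%
The highest effective annual rate is Aurora Lending at 0.880%.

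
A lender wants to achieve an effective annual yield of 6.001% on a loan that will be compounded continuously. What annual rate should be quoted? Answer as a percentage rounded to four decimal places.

Continuous: nominal r satisfies e^r − 1 = 0.06001.
r = ln(1 + 0.06001) = ln(1.06001) = 0.058278 = 5.8278%.

5.8278%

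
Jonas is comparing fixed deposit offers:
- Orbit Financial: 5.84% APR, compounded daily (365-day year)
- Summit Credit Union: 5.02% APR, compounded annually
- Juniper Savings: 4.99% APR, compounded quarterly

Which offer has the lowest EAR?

Summit Credit Union

Orbit Financial: (1 + 0.0584/365)^365 − 1 = 6.013%
Summit Credit Union: compounded annually, EAR = 5.020%
Juniper Savings: (1 + 0.0499/4)^4 − 1 = 5.084%
The lowest effective annual rate is Summit Credit Union at 5.020%.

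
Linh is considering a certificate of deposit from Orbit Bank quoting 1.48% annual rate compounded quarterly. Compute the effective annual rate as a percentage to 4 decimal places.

EAR = (1 + 0.0148/4)^4 − 1.
= (1 + 0.003700)^4 − 1 = 1.014882 − 1 = 1.4882%.

1.4882%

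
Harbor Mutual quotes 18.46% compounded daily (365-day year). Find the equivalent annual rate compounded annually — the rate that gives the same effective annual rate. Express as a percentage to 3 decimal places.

EAR = (1 + 0.1846/365)^365 − 1 = 0.202681.
Compounded annually, the equivalent nominal rate is the EAR itself: 20.268%.

20.268%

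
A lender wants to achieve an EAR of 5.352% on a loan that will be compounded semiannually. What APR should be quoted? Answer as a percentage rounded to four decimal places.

(1 + r/2)^2 − 1 = 0.05352, so 1 + r/2 = 1.05352^(1/2).
r/2 = 0.026411, so r = 0.052822 = 5.2822%.

5.2822%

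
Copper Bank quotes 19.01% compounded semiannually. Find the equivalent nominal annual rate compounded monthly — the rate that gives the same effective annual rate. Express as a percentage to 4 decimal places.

18.2981%

EAR = (1 + 0.1901/2)^2 − 1 = 0.199135.
Solve (1 + r/12)^12 = 1.199135: r/12 = 1.199135^(1/12) − 1 = 0.015248, so r = 0.182981 = 18.2981%.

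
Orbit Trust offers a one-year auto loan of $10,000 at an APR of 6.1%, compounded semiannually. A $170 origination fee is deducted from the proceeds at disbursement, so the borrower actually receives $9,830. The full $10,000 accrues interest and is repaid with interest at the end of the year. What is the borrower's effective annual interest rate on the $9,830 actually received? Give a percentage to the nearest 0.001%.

Amount owed after one year: 10,000 × (1 + 0.061/2)^2 = 10,000 × 1.061930 = $10,619.30.
Effective rate on net proceeds: 10,619.30 / 9,830 − 1 = 0.080295 = 8.030%.

8.030%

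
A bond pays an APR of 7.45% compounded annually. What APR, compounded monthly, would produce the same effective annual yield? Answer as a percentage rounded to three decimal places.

Compounded annually, EAR = nominal = 0.074500.
Solve (1 + r/12)^12 = 1.074500: r/12 = 1.074500^(1/12) − 1 = 0.006006, so r = 0.072071 = 7.207%.

7.207%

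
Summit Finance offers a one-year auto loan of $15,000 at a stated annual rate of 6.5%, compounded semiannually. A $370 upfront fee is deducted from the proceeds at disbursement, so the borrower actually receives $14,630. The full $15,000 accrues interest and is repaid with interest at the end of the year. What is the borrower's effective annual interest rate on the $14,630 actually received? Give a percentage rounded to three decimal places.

Amount owed after one year: 15,000 × (1 + 0.065/2)^2 = 15,000 × 1.066056 = $15,990.84.
Effective rate on net proceeds: 15,990.84 / 14,630 − 1 = 0.093017 = 9.302%.

9.302%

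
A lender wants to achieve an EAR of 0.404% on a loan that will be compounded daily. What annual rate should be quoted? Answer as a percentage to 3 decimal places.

(1 + r/365)^365 − 1 = 0.00404, so 1 + r/365 = 1.00404^(1/365).
r/365 = 0.000011, so r = 0.004032 = 0.403%.

0.403%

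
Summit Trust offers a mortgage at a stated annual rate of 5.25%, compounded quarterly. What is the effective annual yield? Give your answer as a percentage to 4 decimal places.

EAR = (1 + 0.0525/4)^4 − 1.
= 1.053543 − 1 = 5.3543%.

5.3543%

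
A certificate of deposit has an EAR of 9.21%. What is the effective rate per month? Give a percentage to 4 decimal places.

The per-month rate i satisfies (1 + i)^12 = 1 + 0.0921.
i = 1.0921^(1/12) − 1 = 0.0073689 = 0.7369%.

0.7369%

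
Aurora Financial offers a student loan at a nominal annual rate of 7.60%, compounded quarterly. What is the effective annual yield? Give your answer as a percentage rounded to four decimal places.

7.8194%

EAR = (1 + 0.0760/4)^4 − 1.
= (1 + 0.019000)^4 − 1 = 1.078194 − 1 = 7.8194%.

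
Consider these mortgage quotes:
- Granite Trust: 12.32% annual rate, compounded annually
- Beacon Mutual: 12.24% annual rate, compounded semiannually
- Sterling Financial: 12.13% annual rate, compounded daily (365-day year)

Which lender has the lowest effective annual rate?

Granite Trust

Granite Trust: compounded annually, EAR = 12.320%
Beacon Mutual: (1 + 0.1224/2)^2 − 1 = 12.615%
Sterling Financial: (1 + 0.1213/365)^365 − 1 = 12.894%
The lowest effective annual rate is Granite Trust at 12.320%.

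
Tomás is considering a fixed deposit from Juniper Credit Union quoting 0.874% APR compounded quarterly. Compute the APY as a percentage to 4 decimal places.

EAR = (1 + 0.00874/4)^4 − 1.
= 1.008769 − 1 = 0.8769%.

0.8769%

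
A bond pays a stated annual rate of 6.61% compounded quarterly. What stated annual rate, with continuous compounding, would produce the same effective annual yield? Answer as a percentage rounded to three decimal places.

EAR = (1 + 0.0661/4)^4 − 1 = 0.067757.
Equivalent continuous rate: r = ln(1 + 0.067757) = 0.065560 = 6.556%.

6.556%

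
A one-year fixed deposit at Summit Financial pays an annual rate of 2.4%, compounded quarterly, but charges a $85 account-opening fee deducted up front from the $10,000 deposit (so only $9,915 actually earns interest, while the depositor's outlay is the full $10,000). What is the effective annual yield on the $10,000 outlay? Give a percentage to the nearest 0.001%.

1.551%

Value after one year: 9,915 × (1 + 0.024/4)^4 = 9,915 × 1.024217 = $10,155.11.
Effective yield on the $10,000 outlay: 10,155.11 / 10,000 − 1 = 0.015511 = 1.551%.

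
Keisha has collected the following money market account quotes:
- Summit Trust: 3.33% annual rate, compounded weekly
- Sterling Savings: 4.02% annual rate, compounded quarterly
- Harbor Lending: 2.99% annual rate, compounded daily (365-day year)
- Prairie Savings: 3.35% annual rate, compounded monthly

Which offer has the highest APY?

Summit Trust: (1 + 0.0333/52)^52 − 1 = 3.385%
Sterling Savings: (1 + 0.0402/4)^4 − 1 = 4.081%
Harbor Lending: (1 + 0.0299/365)^365 − 1 = 3.035%
Prairie Savings: (1 + 0.0335/12)^12 − 1 = 3.402%
The highest effective annual rate is Sterling Savings at 4.081%.

Sterling Savings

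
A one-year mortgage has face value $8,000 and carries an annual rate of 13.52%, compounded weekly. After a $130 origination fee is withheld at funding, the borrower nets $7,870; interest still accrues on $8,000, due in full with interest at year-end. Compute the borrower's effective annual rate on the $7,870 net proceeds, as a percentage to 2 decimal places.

16.35%

Amount owed after one year: 8,000 × (1 + 0.1352/52)^52 = 8,000 × 1.144565 = $9,156.52.
Effective rate on net proceeds: 9,156.52 / 7,870 − 1 = 0.163471 = 16.35%.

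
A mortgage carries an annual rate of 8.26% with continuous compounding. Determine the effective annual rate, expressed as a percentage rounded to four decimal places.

With continuous compounding, EAR = e^0.0826 − 1.
e^0.0826 = 1.086107, so EAR = 0.086107 = 8.6107%.

8.6107%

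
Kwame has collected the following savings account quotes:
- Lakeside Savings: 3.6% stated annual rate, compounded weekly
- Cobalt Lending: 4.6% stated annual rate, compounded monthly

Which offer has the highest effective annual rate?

Cobalt Lending

Lakeside Savings: (1 + 0.036/52)^52 − 1 = 3.664%
Cobalt Lending: (1 + 0.046/12)^12 − 1 = 4.698%
The highest effective annual rate is Cobalt Lending at 4.698%.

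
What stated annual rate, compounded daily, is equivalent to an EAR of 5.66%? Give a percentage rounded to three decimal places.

5.506%

(1 + r/365)^365 − 1 = 0.0566, so 1 + r/365 = 1.0566^(1/365).
r/365 = 0.000151, so r = 0.055060 = 5.506%.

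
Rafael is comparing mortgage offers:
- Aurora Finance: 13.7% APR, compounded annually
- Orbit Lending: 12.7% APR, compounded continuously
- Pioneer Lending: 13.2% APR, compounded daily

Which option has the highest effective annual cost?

Pioneer Lending

Aurora Finance: compounded annually, EAR = 13.700%
Orbit Lending: e^0.127 − 1 = 13.542%
Pioneer Lending: (1 + 0.132/365)^365 − 1 = 14.108%
The highest effective annual rate is Pioneer Lending at 14.108%.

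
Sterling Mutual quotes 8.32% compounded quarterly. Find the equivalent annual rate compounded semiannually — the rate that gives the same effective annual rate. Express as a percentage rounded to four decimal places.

EAR = (1 + 0.0832/4)^4 − 1 = 0.085832.
Solve (1 + r/2)^2 = 1.085832: r/2 = 1.085832^(1/2) − 1 = 0.042033, so r = 0.084065 = 8.4065%.

8.4065%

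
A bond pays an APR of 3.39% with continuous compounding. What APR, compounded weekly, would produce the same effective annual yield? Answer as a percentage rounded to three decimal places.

EAR under continuous compounding: e^0.0339 − 1 = 0.034481.
Solve (1 + r/52)^52 = 1.034481: r/52 = 1.034481^(1/52) − 1 = 0.000652, so r = 0.033911 = 3.391%.

3.391%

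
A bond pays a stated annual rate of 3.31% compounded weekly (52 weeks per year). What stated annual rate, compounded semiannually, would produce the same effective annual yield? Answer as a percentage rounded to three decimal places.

EAR = (1 + 0.0331/52)^52 − 1 = 0.033643.
Solve (1 + r/2)^2 = 1.033643: r/2 = 1.033643^(1/2) − 1 = 0.016682, so r = 0.033365 = 3.336%.

3.336%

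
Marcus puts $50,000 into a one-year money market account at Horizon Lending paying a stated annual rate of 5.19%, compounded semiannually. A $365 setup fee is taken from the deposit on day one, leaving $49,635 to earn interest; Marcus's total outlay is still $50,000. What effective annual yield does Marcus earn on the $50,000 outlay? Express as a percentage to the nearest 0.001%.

Value after one year: 49,635 × (1 + 0.0519/2)^2 = 49,635 × 1.052573 = $52,244.48.
Effective yield on the $50,000 outlay: 52,244.48 / 50,000 − 1 = 0.044890 = 4.489%.

4.489%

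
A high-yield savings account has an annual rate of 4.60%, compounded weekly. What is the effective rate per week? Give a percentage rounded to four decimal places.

0.0885%

With a nominal annual rate compounded weekly, the periodic rate is the nominal rate divided by 52.
i = 0.0460 / 52 = 0.0008846 = 0.0885%.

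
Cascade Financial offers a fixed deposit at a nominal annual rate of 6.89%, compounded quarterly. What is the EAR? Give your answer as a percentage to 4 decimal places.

7.0701%

EAR = (1 + 0.0689/4)^4 − 1.
= (1 + 0.017225)^4 − 1 = 1.070701 − 1 = 7.0701%.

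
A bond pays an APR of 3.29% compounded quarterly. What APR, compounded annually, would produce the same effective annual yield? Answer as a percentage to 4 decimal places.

EAR = (1 + 0.0329/4)^4 − 1 = 0.033308.
Compounded annually, the equivalent nominal rate is the EAR itself: 3.3308%.

3.3308%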